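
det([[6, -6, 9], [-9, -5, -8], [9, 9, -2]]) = 708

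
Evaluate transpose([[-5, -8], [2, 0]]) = [[-5, 2], [-8, 0]]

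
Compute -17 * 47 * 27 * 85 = -1833705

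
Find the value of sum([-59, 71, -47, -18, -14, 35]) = (-59) + 71 + (-47) + (-18) + (-14) + 35
= -32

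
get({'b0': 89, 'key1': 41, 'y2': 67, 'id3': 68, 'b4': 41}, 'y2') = 67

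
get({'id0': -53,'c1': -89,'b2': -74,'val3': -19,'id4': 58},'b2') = -74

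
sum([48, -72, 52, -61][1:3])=slice → [-72, 52]
(-72) + 52
= -20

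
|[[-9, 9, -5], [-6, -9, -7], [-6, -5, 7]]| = (1)*(-9)*det([[-9, -7], [-5, 7]]) + (-1)*(9)*det([[-6, -7], [-6, 7]]) + (1)*(-5)*det([[-6, -9], [-6, -5]])
= 882 + 756 + 120
= 1758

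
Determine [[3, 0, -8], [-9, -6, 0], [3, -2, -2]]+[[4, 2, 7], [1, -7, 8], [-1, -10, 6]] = [[7, 2, -1], [-8, -13, 8], [2, -12, 4]]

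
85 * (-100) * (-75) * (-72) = -45900000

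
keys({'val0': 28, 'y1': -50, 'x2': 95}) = ['val0', 'y1', 'x2']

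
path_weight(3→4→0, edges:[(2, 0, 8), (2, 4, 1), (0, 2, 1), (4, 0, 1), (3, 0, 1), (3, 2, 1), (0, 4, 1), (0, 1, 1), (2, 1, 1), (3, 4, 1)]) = 2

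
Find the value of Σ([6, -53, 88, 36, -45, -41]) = 6 + (-53) + 88 + 36 + (-45) + (-41)
= -9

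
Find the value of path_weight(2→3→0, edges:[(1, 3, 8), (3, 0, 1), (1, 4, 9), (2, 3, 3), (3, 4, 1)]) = 4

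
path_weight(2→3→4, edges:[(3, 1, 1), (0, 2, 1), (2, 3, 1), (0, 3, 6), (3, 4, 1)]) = w(2→3)=1 + w(3→4)=1
= 2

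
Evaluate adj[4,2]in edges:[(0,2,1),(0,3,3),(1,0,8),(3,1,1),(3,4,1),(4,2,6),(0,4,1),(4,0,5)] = 6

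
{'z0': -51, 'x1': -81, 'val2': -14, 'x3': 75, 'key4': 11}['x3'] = 75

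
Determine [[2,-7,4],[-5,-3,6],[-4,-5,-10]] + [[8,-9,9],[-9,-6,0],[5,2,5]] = [[10, -16, 13], [-14, -9, 6], [1, -3, -5]]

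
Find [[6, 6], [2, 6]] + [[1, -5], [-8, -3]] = [[7, 1], [-6, 3]]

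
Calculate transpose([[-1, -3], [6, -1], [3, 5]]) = [[-1, 6, 3], [-3, -1, 5]]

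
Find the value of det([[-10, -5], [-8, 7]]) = -110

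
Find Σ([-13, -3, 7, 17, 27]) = 35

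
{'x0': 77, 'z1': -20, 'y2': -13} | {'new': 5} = {'x0': 77, 'z1': -20, 'y2': -13, 'new': 5}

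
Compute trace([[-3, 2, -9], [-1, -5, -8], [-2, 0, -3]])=diagonal: (-3) + (-5) + (-3)
= -11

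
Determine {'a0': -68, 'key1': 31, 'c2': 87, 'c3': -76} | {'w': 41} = {'a0': -68, 'key1': 31, 'c2': 87, 'c3': -76, 'w': 41}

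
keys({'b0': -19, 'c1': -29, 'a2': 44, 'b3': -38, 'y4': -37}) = ['b0', 'c1', 'a2', 'b3', 'y4']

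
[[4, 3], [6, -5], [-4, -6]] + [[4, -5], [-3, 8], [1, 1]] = [[8, -2], [3, 3], [-3, -5]]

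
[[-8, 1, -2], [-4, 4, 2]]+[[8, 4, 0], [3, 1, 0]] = [[0, 5, -2], [-1, 5, 2]]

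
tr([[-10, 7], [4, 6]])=diagonal: (-10) + 6
= -4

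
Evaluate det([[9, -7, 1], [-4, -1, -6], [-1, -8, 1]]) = -480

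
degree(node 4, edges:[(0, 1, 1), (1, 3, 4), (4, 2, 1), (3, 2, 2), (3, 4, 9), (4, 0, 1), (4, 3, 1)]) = 4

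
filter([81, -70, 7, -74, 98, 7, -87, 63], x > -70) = keep x where x > -70: 81✓, -70✗, 7✓, -74✗, 98✓, 7✓, -87✗, 63✓
= [81, 7, 98, 7, 63]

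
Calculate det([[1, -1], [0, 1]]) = 1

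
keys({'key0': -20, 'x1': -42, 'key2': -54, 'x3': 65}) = ['key0', 'x1', 'key2', 'x3']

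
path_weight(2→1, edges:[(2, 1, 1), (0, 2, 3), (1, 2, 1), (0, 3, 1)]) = w(2→1)=1
= 1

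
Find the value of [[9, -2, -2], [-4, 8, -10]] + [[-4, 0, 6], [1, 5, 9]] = [[5, -2, 4], [-3, 13, -1]]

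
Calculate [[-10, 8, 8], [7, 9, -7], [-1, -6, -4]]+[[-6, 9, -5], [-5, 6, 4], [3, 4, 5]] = [[-16, 17, 3], [2, 15, -3], [2, -2, 1]]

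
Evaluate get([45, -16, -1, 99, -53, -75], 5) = -75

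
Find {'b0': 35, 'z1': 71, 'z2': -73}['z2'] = -73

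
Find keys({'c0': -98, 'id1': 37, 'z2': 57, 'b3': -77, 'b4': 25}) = ['c0', 'id1', 'z2', 'b3', 'b4']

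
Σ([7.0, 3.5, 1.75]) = 7.0 + 3.5 + 1.75
= 12.25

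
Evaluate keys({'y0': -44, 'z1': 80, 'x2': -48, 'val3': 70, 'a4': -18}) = ['y0', 'z1', 'x2', 'val3', 'a4']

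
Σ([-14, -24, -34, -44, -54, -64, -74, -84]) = (-14) + (-24) + (-34) + (-44) + (-54) + (-64) + (-74) + (-84)
= -392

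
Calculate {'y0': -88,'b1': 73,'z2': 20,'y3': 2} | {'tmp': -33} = {'y0': -88, 'b1': 73, 'z2': 20, 'y3': 2, 'tmp': -33}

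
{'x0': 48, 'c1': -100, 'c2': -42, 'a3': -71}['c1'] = -100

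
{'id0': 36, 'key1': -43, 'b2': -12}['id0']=36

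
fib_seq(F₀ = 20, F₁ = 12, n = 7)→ [20, 12, 32, 44, 76, 120, 196]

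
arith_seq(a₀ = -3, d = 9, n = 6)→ a_0 = -3 + 0*9 = -3
a_1 = -3 + 1*9 = 6
a_2 = -3 + 2*9 = 15
...
= [-3, 6, 15, 24, 33, 42]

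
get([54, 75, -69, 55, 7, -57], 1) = 75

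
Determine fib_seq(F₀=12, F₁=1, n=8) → [12, 1, 13, 14, 27, 41, 68, 109]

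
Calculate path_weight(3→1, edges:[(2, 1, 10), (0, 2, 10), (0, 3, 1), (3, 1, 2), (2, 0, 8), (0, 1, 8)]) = 2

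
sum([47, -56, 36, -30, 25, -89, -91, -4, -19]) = -181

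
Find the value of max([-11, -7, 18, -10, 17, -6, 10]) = 18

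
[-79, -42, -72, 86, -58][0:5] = [-79, -42, -72, 86, -58]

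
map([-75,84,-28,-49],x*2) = [-150, 168, -56, -98]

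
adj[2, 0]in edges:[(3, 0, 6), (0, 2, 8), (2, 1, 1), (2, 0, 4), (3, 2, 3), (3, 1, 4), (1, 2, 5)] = 4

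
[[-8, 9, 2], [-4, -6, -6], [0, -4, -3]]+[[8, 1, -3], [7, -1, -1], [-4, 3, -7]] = [[0, 10, -1], [3, -7, -7], [-4, -1, -10]]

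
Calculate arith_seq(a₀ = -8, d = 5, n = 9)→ [-8, -3, 2, 7, 12, 17, 22, 27, 32]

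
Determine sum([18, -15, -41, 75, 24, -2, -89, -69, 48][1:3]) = slice → [-15, -41]
(-15) + (-41)
= -56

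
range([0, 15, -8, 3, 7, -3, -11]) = 26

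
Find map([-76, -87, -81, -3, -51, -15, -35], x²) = (-76)²=5776, (-87)²=7569, (-81)²=6561, (-3)²=9, (-51)²=2601, (-15)²=225, (-35)²=1225
= [5776, 7569, 6561, 9, 2601, 225, 1225]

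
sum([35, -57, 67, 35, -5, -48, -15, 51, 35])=98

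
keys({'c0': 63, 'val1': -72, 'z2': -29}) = ['c0', 'val1', 'z2']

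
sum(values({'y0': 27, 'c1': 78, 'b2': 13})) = 118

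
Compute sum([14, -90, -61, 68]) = -69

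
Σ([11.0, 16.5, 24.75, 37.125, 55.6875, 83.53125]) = 228.59375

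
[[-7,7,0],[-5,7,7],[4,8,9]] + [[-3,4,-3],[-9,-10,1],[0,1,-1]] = [[-10, 11, -3], [-14, -3, 8], [4, 9, 8]]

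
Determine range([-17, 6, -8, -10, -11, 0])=23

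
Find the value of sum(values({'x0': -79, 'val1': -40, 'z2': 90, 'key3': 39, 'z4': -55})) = -45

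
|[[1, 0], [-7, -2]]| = -2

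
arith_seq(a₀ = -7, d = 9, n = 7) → a_0 = -7 + 0*9 = -7
a_1 = -7 + 1*9 = 2
a_2 = -7 + 2*9 = 11
...
= [-7, 2, 11, 20, 29, 38, 47]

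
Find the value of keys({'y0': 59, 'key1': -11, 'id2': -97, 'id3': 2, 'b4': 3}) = ['y0', 'key1', 'id2', 'id3', 'b4']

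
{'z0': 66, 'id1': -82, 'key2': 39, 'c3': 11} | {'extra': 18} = {'z0': 66, 'id1': -82, 'key2': 39, 'c3': 11, 'extra': 18}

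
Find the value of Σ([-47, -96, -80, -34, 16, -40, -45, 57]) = (-47) + (-96) + (-80) + (-34) + 16 + (-40) + (-45) + 57
= -269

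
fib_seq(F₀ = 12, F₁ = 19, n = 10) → F_2 = F_1 + F_0 = 31
F_3 = F_2 + F_1 = 50
F_4 = F_3 + F_2 = 81
...
= [12, 19, 31, 50, 81, 131, 212, 343, 555, 898]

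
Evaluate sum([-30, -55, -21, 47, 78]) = 19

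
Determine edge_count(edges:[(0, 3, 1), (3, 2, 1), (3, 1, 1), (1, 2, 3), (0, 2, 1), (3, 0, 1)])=6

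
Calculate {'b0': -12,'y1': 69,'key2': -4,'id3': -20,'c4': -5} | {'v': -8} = {'b0': -12, 'y1': 69, 'key2': -4, 'id3': -20, 'c4': -5, 'v': -8}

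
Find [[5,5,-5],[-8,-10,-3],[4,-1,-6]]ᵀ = [[5, -8, 4], [5, -10, -1], [-5, -3, -6]]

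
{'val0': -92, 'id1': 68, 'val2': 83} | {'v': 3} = {'val0': -92, 'id1': 68, 'val2': 83, 'v': 3}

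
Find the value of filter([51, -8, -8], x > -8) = [51]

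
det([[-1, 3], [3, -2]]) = (-1)*(-2) - (3)*(3)
= -7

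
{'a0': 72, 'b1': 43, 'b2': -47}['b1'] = 43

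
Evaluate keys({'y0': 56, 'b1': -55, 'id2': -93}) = ['y0', 'b1', 'id2']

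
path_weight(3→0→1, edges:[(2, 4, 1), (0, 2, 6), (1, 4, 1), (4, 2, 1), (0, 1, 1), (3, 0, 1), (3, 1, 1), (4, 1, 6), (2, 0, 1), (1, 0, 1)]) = 2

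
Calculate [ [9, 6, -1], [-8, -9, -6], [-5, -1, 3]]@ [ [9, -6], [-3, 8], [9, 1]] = [[54, -7], [-99, -30], [-15, 25]]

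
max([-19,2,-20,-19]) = 2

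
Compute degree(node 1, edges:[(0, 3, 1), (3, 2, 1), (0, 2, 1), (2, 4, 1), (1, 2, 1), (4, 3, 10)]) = incident: (1,2)
= 1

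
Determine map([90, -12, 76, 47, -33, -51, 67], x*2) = 90*2=180, -12*2=-24, 76*2=152, 47*2=94, -33*2=-66, -51*2=-102, 67*2=134
= [180, -24, 152, 94, -66, -102, 134]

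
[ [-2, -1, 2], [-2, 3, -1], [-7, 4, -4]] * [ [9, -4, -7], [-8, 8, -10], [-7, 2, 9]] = [[-24, 4, 42], [-35, 30, -25], [-67, 52, -27]]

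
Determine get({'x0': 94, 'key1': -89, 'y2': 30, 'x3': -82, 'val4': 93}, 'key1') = -89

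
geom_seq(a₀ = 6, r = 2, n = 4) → a_0 = 6*2^0 = 6
a_1 = 6*2^1 = 12
a_2 = 6*2^2 = 24
...
= [6, 12, 24, 48]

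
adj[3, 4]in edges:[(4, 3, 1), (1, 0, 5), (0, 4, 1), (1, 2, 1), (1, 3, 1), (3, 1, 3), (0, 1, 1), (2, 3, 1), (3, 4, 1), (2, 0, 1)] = 1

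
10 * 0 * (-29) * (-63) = 0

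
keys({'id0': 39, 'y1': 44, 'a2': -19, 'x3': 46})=['id0', 'y1', 'a2', 'x3']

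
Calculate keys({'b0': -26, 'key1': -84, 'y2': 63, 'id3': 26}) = ['b0', 'key1', 'y2', 'id3']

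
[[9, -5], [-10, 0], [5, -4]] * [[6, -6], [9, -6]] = [[9, -24], [-60, 60], [-6, -6]]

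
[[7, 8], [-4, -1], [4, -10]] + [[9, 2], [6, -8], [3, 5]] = [[16, 10], [2, -9], [7, -5]]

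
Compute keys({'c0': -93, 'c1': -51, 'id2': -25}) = ['c0', 'c1', 'id2']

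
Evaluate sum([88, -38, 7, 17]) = 74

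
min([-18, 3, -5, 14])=-18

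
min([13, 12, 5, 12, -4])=-4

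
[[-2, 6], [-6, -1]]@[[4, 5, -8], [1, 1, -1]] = C[0][0] = (-2)*(4) + (6)*(1) = -2
C[0][1] = (-2)*(5) + (6)*(1) = -4
C[0][2] = (-2)*(-8) + (6)*(-1) = 10
C[1][0] = (-6)*(4) + (-1)*(1) = -25
C[1][1] = (-6)*(5) + (-1)*(1) = -31
C[1][2] = (-6)*(-8) + (-1)*(-1) = 49
= [[-2, -4, 10], [-25, -31, 49]]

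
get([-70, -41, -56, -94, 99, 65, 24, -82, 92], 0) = -70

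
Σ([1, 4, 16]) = 1 + 4 + 16
= 21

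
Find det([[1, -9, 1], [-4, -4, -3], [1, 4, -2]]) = (1)*(1)*det([[-4, -3], [4, -2]]) + (-1)*(-9)*det([[-4, -3], [1, -2]]) + (1)*(1)*det([[-4, -4], [1, 4]])
= 20 + 99 + -12
= 107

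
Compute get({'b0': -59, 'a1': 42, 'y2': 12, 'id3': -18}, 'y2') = 12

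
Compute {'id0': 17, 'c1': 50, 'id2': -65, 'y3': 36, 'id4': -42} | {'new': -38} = {'id0': 17, 'c1': 50, 'id2': -65, 'y3': 36, 'id4': -42, 'new': -38}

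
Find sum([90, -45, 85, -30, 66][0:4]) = 100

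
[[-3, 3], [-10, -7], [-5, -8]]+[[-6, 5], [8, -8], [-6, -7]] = [[-9, 8], [-2, -15], [-11, -15]]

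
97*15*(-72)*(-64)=6704640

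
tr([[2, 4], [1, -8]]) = -6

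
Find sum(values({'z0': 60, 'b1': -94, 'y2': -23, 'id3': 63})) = 60 + (-94) + (-23) + 63
= 6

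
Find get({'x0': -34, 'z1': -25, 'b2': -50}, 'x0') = -34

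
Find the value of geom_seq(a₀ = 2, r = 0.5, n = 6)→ a_0 = 2*0.5^0 = 2.0
a_1 = 2*0.5^1 = 1.0
a_2 = 2*0.5^2 = 0.5
...
= [2.0, 1.0, 0.5, 0.25, 0.125, 0.0625]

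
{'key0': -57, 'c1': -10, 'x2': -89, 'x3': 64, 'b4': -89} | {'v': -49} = {'key0': -57, 'c1': -10, 'x2': -89, 'x3': 64, 'b4': -89, 'v': -49}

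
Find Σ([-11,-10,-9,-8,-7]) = -45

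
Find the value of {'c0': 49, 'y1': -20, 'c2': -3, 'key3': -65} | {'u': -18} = {'c0': 49, 'y1': -20, 'c2': -3, 'key3': -65, 'u': -18}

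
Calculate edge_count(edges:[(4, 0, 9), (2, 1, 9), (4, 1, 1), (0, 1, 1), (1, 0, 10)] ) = 5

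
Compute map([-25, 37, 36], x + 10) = -25+10=-15, 37+10=47, 36+10=46
= [-15, 47, 46]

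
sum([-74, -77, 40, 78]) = (-74) + (-77) + 40 + 78
= -33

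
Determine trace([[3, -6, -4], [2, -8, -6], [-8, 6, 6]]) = diagonal: 3 + (-8) + 6
= 1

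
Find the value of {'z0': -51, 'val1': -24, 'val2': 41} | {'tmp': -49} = {'z0': -51, 'val1': -24, 'val2': 41, 'tmp': -49}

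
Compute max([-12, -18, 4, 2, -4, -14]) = 4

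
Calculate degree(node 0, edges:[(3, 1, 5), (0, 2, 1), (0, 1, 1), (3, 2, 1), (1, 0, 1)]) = 3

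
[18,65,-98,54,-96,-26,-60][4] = -96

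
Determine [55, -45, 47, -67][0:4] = [55, -45, 47, -67]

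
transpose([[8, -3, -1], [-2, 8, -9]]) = [[8, -2], [-3, 8], [-1, -9]]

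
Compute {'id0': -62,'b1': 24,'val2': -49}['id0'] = -62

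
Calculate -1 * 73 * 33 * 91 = -219219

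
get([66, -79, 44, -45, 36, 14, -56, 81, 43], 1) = -79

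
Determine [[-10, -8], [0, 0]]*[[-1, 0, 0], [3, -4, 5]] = [[-14, 32, -40], [0, 0, 0]]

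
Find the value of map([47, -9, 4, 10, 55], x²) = [2209, 81, 16, 100, 3025]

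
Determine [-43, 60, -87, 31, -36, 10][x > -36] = [60, 31, 10]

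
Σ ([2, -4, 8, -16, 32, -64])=-42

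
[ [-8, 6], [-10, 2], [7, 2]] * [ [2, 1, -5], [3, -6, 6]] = C[0][0] = (-8)*(2) + (6)*(3) = 2
C[0][1] = (-8)*(1) + (6)*(-6) = -44
C[0][2] = (-8)*(-5) + (6)*(6) = 76
C[1][0] = (-10)*(2) + (2)*(3) = -14
C[1][1] = (-10)*(1) + (2)*(-6) = -22
C[1][2] = (-10)*(-5) + (2)*(6) = 62
... (3 more cells)
= [[2, -44, 76], [-14, -22, 62], [20, -5, -23]]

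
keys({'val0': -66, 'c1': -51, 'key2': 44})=['val0', 'c1', 'key2']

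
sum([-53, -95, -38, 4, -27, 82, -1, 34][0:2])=-148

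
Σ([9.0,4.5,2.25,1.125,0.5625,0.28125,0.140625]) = 9.0 + 4.5 + 2.25 + 1.125 + 0.5625 + 0.28125 + 0.140625
= 17.859375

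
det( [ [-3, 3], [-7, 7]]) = (-3)*(7) - (3)*(-7)
= 0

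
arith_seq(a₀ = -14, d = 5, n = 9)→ [-14, -9, -4, 1, 6, 11, 16, 21, 26]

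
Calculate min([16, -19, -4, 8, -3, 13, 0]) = -19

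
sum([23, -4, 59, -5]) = 73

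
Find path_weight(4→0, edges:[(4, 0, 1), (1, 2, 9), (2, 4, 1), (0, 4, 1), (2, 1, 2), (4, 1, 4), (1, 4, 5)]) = 1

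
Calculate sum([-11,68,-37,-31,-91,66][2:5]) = slice → [-37, -31, -91]
(-37) + (-31) + (-91)
= -159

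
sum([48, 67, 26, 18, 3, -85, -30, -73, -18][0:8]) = -26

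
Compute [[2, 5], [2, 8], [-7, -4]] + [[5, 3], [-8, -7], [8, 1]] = [[7, 8], [-6, 1], [1, -3]]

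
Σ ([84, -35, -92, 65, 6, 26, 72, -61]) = 65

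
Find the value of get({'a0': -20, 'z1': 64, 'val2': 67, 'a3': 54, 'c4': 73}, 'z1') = 64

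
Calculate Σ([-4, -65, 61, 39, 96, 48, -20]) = (-4) + (-65) + 61 + 39 + 96 + 48 + (-20)
= 155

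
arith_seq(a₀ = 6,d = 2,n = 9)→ [6, 8, 10, 12, 14, 16, 18, 20, 22]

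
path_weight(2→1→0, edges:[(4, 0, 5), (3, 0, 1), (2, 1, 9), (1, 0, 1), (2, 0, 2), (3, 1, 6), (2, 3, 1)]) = w(2→1)=9 + w(1→0)=1
= 10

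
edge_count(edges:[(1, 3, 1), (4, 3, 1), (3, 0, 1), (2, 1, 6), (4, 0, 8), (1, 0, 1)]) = 6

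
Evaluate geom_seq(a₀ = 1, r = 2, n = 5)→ [1, 2, 4, 8, 16]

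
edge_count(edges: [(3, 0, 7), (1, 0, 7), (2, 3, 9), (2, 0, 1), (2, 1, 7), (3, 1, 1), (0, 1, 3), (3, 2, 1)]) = 8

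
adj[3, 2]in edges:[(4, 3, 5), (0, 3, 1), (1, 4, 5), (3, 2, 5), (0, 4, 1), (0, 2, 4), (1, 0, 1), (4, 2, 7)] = 5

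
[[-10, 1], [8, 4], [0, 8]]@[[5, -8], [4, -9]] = C[0][0] = (-10)*(5) + (1)*(4) = -46
C[0][1] = (-10)*(-8) + (1)*(-9) = 71
C[1][0] = (8)*(5) + (4)*(4) = 56
C[1][1] = (8)*(-8) + (4)*(-9) = -100
C[2][0] = (0)*(5) + (8)*(4) = 32
C[2][1] = (0)*(-8) + (8)*(-9) = -72
= [[-46, 71], [56, -100], [32, -72]]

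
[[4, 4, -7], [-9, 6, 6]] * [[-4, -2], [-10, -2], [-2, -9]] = C[0][0] = (4)*(-4) + (4)*(-10) + (-7)*(-2) = -42
C[0][1] = (4)*(-2) + (4)*(-2) + (-7)*(-9) = 47
C[1][0] = (-9)*(-4) + (6)*(-10) + (6)*(-2) = -36
C[1][1] = (-9)*(-2) + (6)*(-2) + (6)*(-9) = -48
= [[-42, 47], [-36, -48]]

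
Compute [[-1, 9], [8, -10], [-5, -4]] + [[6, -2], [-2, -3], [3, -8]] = [[5, 7], [6, -13], [-2, -12]]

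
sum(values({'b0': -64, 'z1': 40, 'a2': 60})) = 36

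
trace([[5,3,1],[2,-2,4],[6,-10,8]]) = diagonal: 5 + (-2) + 8
= 11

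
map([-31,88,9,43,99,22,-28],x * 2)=-31*2=-62, 88*2=176, 9*2=18, 43*2=86, 99*2=198, 22*2=44, -28*2=-56
= [-62, 176, 18, 86, 198, 44, -56]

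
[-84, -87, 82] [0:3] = [-84, -87, 82]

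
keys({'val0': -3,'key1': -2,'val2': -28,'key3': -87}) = ['val0', 'key1', 'val2', 'key3']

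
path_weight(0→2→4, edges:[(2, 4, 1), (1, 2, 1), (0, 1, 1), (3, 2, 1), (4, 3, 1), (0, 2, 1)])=w(0→2)=1 + w(2→4)=1
= 2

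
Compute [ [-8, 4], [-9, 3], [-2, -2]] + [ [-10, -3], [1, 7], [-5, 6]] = [[-18, 1], [-8, 10], [-7, 4]]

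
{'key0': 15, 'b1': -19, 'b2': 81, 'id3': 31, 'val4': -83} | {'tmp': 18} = {'key0': 15, 'b1': -19, 'b2': 81, 'id3': 31, 'val4': -83, 'tmp': 18}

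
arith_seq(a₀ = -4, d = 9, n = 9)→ [-4, 5, 14, 23, 32, 41, 50, 59, 68]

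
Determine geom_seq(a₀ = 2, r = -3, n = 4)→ a_0 = 2*(-3)^0 = 2
a_1 = 2*(-3)^1 = -6
a_2 = 2*(-3)^2 = 18
...
= [2, -6, 18, -54]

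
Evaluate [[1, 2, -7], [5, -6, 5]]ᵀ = [[1, 5], [2, -6], [-7, 5]]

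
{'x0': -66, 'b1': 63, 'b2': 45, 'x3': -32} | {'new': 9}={'x0': -66, 'b1': 63, 'b2': 45, 'x3': -32, 'new': 9}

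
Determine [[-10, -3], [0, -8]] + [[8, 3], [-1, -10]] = [[-2, 0], [-1, -18]]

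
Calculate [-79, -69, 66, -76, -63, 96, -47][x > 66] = [96]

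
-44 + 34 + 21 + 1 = 12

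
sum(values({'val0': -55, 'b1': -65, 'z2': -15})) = (-55) + (-65) + (-15)
= -135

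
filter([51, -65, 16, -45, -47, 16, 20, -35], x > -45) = keep x where x > -45: 51✓, -65✗, 16✓, -45✗, -47✗, 16✓, 20✓, -35✓
= [51, 16, 16, 20, -35]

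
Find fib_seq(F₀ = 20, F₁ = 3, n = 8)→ F_2 = F_1 + F_0 = 23
F_3 = F_2 + F_1 = 26
F_4 = F_3 + F_2 = 49
...
= [20, 3, 23, 26, 49, 75, 124, 199]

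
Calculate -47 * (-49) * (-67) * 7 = -1080107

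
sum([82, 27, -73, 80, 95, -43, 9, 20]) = 82 + 27 + (-73) + 80 + 95 + (-43) + 9 + 20
= 197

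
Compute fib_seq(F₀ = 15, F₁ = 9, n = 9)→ F_2 = F_1 + F_0 = 24
F_3 = F_2 + F_1 = 33
F_4 = F_3 + F_2 = 57
...
= [15, 9, 24, 33, 57, 90, 147, 237, 384]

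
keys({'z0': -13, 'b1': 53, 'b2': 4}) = ['z0', 'b1', 'b2']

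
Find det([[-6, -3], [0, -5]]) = 30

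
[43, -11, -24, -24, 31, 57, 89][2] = -24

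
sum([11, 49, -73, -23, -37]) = -73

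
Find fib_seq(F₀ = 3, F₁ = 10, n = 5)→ [3, 10, 13, 23, 36]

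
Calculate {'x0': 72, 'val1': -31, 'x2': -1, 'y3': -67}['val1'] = -31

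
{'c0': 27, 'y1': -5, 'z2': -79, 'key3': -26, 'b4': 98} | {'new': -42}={'c0': 27, 'y1': -5, 'z2': -79, 'key3': -26, 'b4': 98, 'new': -42}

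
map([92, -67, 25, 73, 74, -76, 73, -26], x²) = (92)²=8464, (-67)²=4489, (25)²=625, (73)²=5329, (74)²=5476, (-76)²=5776, (73)²=5329, (-26)²=676
= [8464, 4489, 625, 5329, 5476, 5776, 5329, 676]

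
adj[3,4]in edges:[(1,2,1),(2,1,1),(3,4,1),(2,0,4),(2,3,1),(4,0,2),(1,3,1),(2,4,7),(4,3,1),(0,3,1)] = 1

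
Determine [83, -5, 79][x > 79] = [83]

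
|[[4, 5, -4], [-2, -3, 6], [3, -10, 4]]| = (1)*(4)*det([[-3, 6], [-10, 4]]) + (-1)*(5)*det([[-2, 6], [3, 4]]) + (1)*(-4)*det([[-2, -3], [3, -10]])
= 192 + 130 + -116
= 206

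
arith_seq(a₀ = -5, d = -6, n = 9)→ [-5, -11, -17, -23, -29, -35, -41, -47, -53]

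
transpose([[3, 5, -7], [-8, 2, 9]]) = [[3, -8], [5, 2], [-7, 9]]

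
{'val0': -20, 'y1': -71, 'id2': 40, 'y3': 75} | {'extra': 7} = {'val0': -20, 'y1': -71, 'id2': 40, 'y3': 75, 'extra': 7}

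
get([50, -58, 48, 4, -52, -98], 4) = -52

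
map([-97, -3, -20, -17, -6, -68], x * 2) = [-194, -6, -40, -34, -12, -136]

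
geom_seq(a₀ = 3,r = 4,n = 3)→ [3, 12, 48]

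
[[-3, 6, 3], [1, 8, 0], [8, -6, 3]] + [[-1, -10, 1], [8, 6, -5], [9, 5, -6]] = [[-4, -4, 4], [9, 14, -5], [17, -1, -3]]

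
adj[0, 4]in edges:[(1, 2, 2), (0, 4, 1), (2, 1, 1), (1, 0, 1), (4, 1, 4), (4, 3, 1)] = 1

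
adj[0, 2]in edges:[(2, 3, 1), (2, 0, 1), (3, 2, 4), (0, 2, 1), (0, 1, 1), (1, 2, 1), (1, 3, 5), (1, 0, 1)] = 1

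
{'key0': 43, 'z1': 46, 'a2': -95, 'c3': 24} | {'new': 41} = {'key0': 43, 'z1': 46, 'a2': -95, 'c3': 24, 'new': 41}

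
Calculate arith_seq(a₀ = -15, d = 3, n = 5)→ [-15, -12, -9, -6, -3]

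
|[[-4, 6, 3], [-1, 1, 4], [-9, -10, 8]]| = (1)*(-4)*det([[1, 4], [-10, 8]]) + (-1)*(6)*det([[-1, 4], [-9, 8]]) + (1)*(3)*det([[-1, 1], [-9, -10]])
= -192 + -168 + 57
= -303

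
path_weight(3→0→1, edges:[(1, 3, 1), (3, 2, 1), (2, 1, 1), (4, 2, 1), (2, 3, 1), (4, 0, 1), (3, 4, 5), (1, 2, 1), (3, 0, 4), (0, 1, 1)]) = w(3→0)=4 + w(0→1)=1
= 5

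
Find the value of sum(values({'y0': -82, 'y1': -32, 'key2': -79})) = -193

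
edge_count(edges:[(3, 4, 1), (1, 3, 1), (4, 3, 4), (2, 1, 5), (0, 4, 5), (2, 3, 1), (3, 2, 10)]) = 7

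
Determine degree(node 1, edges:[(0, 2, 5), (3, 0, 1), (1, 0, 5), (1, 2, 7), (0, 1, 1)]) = 3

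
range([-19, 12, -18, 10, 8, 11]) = 31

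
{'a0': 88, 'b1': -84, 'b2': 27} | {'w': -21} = {'a0': 88, 'b1': -84, 'b2': 27, 'w': -21}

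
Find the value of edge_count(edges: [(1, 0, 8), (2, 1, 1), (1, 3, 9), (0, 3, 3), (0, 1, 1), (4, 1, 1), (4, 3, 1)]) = 7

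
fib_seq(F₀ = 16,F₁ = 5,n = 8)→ F_2 = F_1 + F_0 = 21
F_3 = F_2 + F_1 = 26
F_4 = F_3 + F_2 = 47
...
= [16, 5, 21, 26, 47, 73, 120, 193]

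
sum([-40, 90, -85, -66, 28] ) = -73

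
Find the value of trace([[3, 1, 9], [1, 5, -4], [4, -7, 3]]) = 11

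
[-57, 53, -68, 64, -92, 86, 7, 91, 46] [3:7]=[64, -92, 86, 7]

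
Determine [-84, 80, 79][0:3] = [-84, 80, 79]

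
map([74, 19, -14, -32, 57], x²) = (74)²=5476, (19)²=361, (-14)²=196, (-32)²=1024, (57)²=3249
= [5476, 361, 196, 1024, 3249]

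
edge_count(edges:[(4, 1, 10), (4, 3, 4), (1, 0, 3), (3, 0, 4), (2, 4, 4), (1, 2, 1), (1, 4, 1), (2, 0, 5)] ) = 8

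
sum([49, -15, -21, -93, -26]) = -106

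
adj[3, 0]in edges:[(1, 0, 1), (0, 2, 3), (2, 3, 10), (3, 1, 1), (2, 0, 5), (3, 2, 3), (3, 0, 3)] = 3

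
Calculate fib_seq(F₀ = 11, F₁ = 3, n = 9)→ [11, 3, 14, 17, 31, 48, 79, 127, 206]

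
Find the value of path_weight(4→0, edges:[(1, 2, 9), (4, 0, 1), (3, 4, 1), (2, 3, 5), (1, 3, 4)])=1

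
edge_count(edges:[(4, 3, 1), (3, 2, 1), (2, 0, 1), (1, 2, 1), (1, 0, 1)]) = 5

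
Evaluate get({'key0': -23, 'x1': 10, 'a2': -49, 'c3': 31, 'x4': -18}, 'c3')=31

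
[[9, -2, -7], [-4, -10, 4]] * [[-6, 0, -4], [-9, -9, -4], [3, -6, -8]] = C[0][0] = (9)*(-6) + (-2)*(-9) + (-7)*(3) = -57
C[0][1] = (9)*(0) + (-2)*(-9) + (-7)*(-6) = 60
C[0][2] = (9)*(-4) + (-2)*(-4) + (-7)*(-8) = 28
C[1][0] = (-4)*(-6) + (-10)*(-9) + (4)*(3) = 126
C[1][1] = (-4)*(0) + (-10)*(-9) + (4)*(-6) = 66
C[1][2] = (-4)*(-4) + (-10)*(-4) + (4)*(-8) = 24
= [[-57, 60, 28], [126, 66, 24]]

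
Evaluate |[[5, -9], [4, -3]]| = (5)*(-3) - (-9)*(4)
= 21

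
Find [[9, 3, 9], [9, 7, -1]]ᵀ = [[9, 9], [3, 7], [9, -1]]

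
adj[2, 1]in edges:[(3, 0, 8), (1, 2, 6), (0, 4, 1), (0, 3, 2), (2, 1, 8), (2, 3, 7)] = 8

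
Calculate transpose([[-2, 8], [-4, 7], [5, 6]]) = [[-2, -4, 5], [8, 7, 6]]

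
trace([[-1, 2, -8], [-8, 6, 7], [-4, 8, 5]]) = 10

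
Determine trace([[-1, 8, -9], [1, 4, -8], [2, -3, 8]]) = 11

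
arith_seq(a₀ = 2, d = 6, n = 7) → [2, 8, 14, 20, 26, 32, 38]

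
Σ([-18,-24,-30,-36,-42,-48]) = -198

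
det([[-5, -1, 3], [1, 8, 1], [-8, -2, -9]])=(1)*(-5)*det([[8, 1], [-2, -9]]) + (-1)*(-1)*det([[1, 1], [-8, -9]]) + (1)*(3)*det([[1, 8], [-8, -2]])
= 350 + -1 + 186
= 535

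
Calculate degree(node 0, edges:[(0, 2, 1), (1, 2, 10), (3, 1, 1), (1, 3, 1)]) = incident: (0,2)
= 1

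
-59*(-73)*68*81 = 23722956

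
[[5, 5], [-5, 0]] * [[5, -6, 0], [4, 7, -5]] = [[45, 5, -25], [-25, 30, 0]]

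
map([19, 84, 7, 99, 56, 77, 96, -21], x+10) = [29, 94, 17, 109, 66, 87, 106, -11]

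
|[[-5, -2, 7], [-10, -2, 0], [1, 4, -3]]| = -236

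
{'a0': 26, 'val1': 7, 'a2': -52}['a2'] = -52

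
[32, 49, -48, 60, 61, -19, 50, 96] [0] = 32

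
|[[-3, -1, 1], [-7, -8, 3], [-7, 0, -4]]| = -103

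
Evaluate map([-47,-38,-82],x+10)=[-37, -28, -72]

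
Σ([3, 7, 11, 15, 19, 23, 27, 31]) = 136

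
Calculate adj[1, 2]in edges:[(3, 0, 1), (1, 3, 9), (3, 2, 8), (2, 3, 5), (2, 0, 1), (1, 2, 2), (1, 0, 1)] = 2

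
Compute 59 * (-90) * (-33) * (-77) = -13492710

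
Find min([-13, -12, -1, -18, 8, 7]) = -18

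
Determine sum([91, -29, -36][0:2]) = slice → [91, -29]
91 + (-29)
= 62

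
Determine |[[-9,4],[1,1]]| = -13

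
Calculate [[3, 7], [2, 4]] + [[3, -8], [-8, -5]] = [[6, -1], [-6, -1]]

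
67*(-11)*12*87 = -769428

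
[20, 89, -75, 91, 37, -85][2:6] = [-75, 91, 37, -85]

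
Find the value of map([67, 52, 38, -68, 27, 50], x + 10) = [77, 62, 48, -58, 37, 60]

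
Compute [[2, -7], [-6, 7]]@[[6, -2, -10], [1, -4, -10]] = [[5, 24, 50], [-29, -16, -10]]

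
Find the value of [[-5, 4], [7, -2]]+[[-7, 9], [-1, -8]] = [[-12, 13], [6, -10]]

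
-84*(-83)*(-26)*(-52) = 9426144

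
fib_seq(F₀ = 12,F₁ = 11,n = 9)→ [12, 11, 23, 34, 57, 91, 148, 239, 387]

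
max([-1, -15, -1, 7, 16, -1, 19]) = 19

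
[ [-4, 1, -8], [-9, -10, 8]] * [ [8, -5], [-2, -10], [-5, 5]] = [[6, -30], [-92, 185]]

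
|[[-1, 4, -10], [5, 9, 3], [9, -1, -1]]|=994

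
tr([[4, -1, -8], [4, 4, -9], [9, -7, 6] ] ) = 14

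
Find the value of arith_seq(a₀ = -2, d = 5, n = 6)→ [-2, 3, 8, 13, 18, 23]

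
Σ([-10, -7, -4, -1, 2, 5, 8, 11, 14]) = 18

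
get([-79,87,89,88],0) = -79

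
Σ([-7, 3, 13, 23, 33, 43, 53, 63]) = (-7) + 3 + 13 + 23 + 33 + 43 + 53 + 63
= 224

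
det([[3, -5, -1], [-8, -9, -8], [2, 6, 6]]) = (1)*(3)*det([[-9, -8], [6, 6]]) + (-1)*(-5)*det([[-8, -8], [2, 6]]) + (1)*(-1)*det([[-8, -9], [2, 6]])
= -18 + -160 + 30
= -148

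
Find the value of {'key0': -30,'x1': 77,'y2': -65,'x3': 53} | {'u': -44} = {'key0': -30, 'x1': 77, 'y2': -65, 'x3': 53, 'u': -44}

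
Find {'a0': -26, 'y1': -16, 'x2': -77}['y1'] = -16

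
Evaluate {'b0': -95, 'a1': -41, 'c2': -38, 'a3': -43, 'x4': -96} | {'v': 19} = {'b0': -95, 'a1': -41, 'c2': -38, 'a3': -43, 'x4': -96, 'v': 19}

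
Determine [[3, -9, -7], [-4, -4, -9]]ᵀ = [[3, -4], [-9, -4], [-7, -9]]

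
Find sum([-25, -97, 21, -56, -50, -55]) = -262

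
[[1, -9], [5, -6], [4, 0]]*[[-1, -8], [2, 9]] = C[0][0] = (1)*(-1) + (-9)*(2) = -19
C[0][1] = (1)*(-8) + (-9)*(9) = -89
C[1][0] = (5)*(-1) + (-6)*(2) = -17
C[1][1] = (5)*(-8) + (-6)*(9) = -94
C[2][0] = (4)*(-1) + (0)*(2) = -4
C[2][1] = (4)*(-8) + (0)*(9) = -32
= [[-19, -89], [-17, -94], [-4, -32]]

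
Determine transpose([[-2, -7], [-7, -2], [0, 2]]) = [[-2, -7, 0], [-7, -2, 2]]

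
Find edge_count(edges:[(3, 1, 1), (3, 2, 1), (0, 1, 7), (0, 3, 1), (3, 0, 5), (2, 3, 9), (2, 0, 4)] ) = 7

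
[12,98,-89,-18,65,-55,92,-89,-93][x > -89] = keep x where x > -89: 12✓, 98✓, -89✗, -18✓, 65✓, -55✓, 92✓, -89✗, -93✗
= [12, 98, -18, 65, -55, 92]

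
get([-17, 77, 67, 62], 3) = 62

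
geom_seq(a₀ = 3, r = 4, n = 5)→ [3, 12, 48, 192, 768]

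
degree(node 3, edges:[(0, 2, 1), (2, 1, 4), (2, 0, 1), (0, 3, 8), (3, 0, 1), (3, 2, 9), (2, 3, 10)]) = incident: (0,3), (3,0), (3,2), (2,3)
= 4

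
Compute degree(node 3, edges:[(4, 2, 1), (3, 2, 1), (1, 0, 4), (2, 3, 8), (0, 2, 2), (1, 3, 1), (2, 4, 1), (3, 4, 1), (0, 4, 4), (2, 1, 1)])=4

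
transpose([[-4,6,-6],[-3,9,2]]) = [[-4, -3], [6, 9], [-6, 2]]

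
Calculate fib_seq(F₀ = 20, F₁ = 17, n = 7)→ [20, 17, 37, 54, 91, 145, 236]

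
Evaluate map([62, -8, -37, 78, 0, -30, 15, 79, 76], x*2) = [124, -16, -74, 156, 0, -60, 30, 158, 152]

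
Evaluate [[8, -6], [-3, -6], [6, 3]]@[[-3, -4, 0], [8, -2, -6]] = C[0][0] = (8)*(-3) + (-6)*(8) = -72
C[0][1] = (8)*(-4) + (-6)*(-2) = -20
C[0][2] = (8)*(0) + (-6)*(-6) = 36
C[1][0] = (-3)*(-3) + (-6)*(8) = -39
C[1][1] = (-3)*(-4) + (-6)*(-2) = 24
C[1][2] = (-3)*(0) + (-6)*(-6) = 36
... (3 more cells)
= [[-72, -20, 36], [-39, 24, 36], [6, -30, -18]]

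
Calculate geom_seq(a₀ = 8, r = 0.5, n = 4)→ [8.0, 4.0, 2.0, 1.0]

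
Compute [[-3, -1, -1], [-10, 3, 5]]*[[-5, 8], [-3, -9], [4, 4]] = [[14, -19], [61, -87]]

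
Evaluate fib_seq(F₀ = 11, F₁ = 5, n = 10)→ [11, 5, 16, 21, 37, 58, 95, 153, 248, 401]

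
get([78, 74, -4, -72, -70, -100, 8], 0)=78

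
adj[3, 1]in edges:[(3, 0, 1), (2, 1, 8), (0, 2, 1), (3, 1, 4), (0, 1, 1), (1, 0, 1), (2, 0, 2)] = 4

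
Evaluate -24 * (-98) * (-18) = -42336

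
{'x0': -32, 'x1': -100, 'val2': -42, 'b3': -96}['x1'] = -100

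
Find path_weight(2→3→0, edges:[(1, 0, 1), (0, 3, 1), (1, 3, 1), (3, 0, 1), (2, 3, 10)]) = w(2→3)=10 + w(3→0)=1
= 11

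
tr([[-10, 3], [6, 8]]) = -2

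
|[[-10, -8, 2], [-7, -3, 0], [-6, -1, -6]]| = (1)*(-10)*det([[-3, 0], [-1, -6]]) + (-1)*(-8)*det([[-7, 0], [-6, -6]]) + (1)*(2)*det([[-7, -3], [-6, -1]])
= -180 + 336 + -22
= 134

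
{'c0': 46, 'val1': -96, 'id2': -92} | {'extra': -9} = {'c0': 46, 'val1': -96, 'id2': -92, 'extra': -9}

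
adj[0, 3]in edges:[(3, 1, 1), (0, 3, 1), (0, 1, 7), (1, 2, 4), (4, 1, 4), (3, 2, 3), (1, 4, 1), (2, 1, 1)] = 1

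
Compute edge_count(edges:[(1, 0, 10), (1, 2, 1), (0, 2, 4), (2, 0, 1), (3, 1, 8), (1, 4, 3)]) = 6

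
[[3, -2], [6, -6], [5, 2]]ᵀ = [[3, 6, 5], [-2, -6, 2]]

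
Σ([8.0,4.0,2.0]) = 8.0 + 4.0 + 2.0
= 14.0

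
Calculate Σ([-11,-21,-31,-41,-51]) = (-11) + (-21) + (-31) + (-41) + (-51)
= -155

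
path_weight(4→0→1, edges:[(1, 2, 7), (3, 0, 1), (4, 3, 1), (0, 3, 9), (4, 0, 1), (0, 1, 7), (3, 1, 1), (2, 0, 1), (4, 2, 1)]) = w(4→0)=1 + w(0→1)=7
= 8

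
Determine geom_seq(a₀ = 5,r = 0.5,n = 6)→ [5.0, 2.5, 1.25, 0.625, 0.3125, 0.15625]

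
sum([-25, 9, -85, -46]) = (-25) + 9 + (-85) + (-46)
= -147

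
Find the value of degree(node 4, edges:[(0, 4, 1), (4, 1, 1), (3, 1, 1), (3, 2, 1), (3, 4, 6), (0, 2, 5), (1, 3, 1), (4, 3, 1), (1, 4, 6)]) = incident: (0,4), (4,1), (3,4), (4,3), (1,4)
= 5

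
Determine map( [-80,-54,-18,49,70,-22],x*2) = -80*2=-160, -54*2=-108, -18*2=-36, 49*2=98, 70*2=140, -22*2=-44
= [-160, -108, -36, 98, 140, -44]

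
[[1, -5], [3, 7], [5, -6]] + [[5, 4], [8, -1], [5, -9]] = [[6, -1], [11, 6], [10, -15]]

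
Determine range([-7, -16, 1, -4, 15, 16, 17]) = 33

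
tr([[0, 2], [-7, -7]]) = -7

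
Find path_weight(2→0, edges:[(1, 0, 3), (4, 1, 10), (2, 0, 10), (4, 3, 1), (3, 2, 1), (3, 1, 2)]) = 10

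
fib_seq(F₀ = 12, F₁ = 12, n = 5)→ [12, 12, 24, 36, 60]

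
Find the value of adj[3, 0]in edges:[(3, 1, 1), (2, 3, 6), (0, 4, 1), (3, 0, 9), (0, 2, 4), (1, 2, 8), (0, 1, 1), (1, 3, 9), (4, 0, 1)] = 9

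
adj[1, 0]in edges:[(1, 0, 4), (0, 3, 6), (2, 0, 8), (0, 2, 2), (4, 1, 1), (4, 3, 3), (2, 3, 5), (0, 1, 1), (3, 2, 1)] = 4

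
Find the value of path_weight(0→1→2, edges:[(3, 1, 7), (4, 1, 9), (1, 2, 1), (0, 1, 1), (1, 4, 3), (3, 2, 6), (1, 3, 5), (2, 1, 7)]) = 2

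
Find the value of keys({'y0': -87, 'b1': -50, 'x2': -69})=['y0', 'b1', 'x2']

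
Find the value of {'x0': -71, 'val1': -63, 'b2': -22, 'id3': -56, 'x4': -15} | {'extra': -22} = {'x0': -71, 'val1': -63, 'b2': -22, 'id3': -56, 'x4': -15, 'extra': -22}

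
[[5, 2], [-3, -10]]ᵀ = [[5, -3], [2, -10]]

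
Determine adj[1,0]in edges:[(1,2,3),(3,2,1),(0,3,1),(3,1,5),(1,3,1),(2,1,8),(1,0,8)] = 8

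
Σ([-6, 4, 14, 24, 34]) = (-6) + 4 + 14 + 24 + 34
= 70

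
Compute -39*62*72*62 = -10793952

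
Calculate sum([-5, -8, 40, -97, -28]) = (-5) + (-8) + 40 + (-97) + (-28)
= -98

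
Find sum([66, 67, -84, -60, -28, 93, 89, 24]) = 66 + 67 + (-84) + (-60) + (-28) + 93 + 89 + 24
= 167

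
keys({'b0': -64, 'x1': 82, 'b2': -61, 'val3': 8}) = ['b0', 'x1', 'b2', 'val3']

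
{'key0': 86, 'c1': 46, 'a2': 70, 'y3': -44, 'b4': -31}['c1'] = 46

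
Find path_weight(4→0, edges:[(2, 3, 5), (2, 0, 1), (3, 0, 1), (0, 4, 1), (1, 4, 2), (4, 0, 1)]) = 1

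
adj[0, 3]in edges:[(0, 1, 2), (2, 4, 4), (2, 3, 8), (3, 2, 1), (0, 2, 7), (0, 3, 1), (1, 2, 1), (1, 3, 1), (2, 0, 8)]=1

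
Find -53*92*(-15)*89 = 6509460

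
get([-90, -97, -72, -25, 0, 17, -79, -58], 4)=0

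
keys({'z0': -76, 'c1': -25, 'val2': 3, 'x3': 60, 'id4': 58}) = ['z0', 'c1', 'val2', 'x3', 'id4']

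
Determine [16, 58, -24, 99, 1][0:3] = [16, 58, -24]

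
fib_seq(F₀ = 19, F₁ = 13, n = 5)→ F_2 = F_1 + F_0 = 32
F_3 = F_2 + F_1 = 45
F_4 = F_3 + F_2 = 77
= [19, 13, 32, 45, 77]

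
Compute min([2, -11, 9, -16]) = -16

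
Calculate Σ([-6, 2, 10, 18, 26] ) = 50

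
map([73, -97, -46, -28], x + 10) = [83, -87, -36, -18]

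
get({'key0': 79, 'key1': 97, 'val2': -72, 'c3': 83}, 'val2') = -72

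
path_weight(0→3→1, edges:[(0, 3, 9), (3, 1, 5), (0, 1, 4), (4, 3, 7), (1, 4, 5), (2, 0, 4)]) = 14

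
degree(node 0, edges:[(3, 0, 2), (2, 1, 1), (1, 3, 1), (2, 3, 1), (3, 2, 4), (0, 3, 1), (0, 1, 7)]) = incident: (3,0), (0,3), (0,1)
= 3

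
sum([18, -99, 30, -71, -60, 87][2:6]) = slice → [30, -71, -60, 87]
30 + (-71) + (-60) + 87
= -14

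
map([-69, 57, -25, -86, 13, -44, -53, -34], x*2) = -69*2=-138, 57*2=114, -25*2=-50, -86*2=-172, 13*2=26, -44*2=-88, -53*2=-106, -34*2=-68
= [-138, 114, -50, -172, 26, -88, -106, -68]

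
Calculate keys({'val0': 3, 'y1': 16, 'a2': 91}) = ['val0', 'y1', 'a2']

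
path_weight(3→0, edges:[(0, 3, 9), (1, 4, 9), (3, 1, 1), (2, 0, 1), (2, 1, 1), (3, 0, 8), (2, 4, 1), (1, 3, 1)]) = 8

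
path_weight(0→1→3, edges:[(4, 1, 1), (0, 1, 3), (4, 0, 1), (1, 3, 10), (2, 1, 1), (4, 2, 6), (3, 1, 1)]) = w(0→1)=3 + w(1→3)=10
= 13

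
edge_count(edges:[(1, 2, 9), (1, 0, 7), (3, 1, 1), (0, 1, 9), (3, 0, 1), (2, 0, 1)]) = 6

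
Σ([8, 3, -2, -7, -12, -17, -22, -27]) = -76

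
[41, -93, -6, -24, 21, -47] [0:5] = [41, -93, -6, -24, 21]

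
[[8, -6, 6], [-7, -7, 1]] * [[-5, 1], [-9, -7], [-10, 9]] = [[-46, 104], [88, 51]]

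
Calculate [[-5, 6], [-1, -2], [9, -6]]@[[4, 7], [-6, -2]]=[[-56, -47], [8, -3], [72, 75]]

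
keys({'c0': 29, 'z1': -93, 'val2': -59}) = ['c0', 'z1', 'val2']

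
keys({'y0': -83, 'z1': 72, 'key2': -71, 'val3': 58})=['y0', 'z1', 'key2', 'val3']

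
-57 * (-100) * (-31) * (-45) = 7951500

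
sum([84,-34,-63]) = -13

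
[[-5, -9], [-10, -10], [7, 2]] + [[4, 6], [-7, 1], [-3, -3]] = [[-1, -3], [-17, -9], [4, -1]]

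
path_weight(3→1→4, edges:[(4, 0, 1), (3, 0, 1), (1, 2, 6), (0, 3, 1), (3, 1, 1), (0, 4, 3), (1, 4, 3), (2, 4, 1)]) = 4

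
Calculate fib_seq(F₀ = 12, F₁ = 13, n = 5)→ [12, 13, 25, 38, 63]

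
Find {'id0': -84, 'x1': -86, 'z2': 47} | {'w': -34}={'id0': -84, 'x1': -86, 'z2': 47, 'w': -34}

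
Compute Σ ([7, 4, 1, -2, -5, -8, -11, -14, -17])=7 + 4 + 1 + (-2) + (-5) + (-8) + (-11) + (-14) + (-17)
= -45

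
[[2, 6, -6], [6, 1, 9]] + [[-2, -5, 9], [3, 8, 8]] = [[0, 1, 3], [9, 9, 17]]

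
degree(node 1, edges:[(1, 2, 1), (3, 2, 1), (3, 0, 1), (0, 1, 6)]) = 2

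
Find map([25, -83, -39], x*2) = 25*2=50, -83*2=-166, -39*2=-78
= [50, -166, -78]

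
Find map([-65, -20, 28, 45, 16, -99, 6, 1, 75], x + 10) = -65+10=-55, -20+10=-10, 28+10=38, 45+10=55, 16+10=26, -99+10=-89, 6+10=16, 1+10=11, 75+10=85
= [-55, -10, 38, 55, 26, -89, 16, 11, 85]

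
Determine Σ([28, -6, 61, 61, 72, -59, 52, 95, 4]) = 308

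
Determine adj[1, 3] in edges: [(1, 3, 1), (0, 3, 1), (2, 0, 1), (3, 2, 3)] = 1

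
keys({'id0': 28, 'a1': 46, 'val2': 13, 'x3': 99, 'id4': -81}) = ['id0', 'a1', 'val2', 'x3', 'id4']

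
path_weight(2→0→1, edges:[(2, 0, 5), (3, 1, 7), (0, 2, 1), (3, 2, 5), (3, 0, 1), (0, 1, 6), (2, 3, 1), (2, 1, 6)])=11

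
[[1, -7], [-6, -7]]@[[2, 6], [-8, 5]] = C[0][0] = (1)*(2) + (-7)*(-8) = 58
C[0][1] = (1)*(6) + (-7)*(5) = -29
C[1][0] = (-6)*(2) + (-7)*(-8) = 44
C[1][1] = (-6)*(6) + (-7)*(5) = -71
= [[58, -29], [44, -71]]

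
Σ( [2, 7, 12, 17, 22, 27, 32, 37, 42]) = 2 + 7 + 12 + 17 + 22 + 27 + 32 + 37 + 42
= 198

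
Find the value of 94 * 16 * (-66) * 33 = -3275712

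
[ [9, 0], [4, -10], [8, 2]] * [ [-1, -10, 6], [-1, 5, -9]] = C[0][0] = (9)*(-1) + (0)*(-1) = -9
C[0][1] = (9)*(-10) + (0)*(5) = -90
C[0][2] = (9)*(6) + (0)*(-9) = 54
C[1][0] = (4)*(-1) + (-10)*(-1) = 6
C[1][1] = (4)*(-10) + (-10)*(5) = -90
C[1][2] = (4)*(6) + (-10)*(-9) = 114
... (3 more cells)
= [[-9, -90, 54], [6, -90, 114], [-10, -70, 30]]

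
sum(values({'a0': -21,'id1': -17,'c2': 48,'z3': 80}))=(-21) + (-17) + 48 + 80
= 90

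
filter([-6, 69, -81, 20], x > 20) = keep x where x > 20: -6✗, 69✓, -81✗, 20✗
= [69]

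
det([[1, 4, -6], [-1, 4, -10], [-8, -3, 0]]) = 80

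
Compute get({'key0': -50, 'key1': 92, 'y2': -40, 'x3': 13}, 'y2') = -40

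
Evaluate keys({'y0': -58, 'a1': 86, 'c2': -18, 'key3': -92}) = ['y0', 'a1', 'c2', 'key3']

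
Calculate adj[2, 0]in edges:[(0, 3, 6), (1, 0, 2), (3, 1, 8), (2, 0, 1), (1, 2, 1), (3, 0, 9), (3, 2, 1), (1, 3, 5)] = 1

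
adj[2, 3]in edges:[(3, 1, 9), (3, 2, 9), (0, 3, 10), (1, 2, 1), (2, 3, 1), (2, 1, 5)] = 1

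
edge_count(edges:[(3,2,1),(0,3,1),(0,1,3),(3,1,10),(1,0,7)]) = 5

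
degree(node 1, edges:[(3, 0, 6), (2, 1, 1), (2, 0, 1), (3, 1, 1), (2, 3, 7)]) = 2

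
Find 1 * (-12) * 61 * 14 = -10248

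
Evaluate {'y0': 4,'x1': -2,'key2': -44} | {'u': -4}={'y0': 4, 'x1': -2, 'key2': -44, 'u': -4}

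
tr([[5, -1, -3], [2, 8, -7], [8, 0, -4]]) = 9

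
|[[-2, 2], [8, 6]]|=-28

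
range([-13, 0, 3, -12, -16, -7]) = 19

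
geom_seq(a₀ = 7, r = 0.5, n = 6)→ [7.0, 3.5, 1.75, 0.875, 0.4375, 0.21875]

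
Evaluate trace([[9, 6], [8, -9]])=diagonal: 9 + (-9)
= 0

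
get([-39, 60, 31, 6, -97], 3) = 6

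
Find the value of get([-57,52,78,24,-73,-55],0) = -57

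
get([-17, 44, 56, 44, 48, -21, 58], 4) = 48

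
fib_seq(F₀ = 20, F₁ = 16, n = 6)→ [20, 16, 36, 52, 88, 140]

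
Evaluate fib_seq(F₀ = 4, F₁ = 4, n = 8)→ F_2 = F_1 + F_0 = 8
F_3 = F_2 + F_1 = 12
F_4 = F_3 + F_2 = 20
...
= [4, 4, 8, 12, 20, 32, 52, 84]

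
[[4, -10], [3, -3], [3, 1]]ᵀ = [[4, 3, 3], [-10, -3, 1]]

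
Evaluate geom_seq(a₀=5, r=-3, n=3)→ a_0 = 5*(-3)^0 = 5
a_1 = 5*(-3)^1 = -15
a_2 = 5*(-3)^2 = 45
= [5, -15, 45]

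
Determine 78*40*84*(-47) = -12317760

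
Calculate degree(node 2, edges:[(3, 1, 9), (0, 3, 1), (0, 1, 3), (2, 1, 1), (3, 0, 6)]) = 1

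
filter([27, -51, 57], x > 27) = [57]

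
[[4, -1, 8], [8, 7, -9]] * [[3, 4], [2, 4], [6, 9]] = [[58, 84], [-16, -21]]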